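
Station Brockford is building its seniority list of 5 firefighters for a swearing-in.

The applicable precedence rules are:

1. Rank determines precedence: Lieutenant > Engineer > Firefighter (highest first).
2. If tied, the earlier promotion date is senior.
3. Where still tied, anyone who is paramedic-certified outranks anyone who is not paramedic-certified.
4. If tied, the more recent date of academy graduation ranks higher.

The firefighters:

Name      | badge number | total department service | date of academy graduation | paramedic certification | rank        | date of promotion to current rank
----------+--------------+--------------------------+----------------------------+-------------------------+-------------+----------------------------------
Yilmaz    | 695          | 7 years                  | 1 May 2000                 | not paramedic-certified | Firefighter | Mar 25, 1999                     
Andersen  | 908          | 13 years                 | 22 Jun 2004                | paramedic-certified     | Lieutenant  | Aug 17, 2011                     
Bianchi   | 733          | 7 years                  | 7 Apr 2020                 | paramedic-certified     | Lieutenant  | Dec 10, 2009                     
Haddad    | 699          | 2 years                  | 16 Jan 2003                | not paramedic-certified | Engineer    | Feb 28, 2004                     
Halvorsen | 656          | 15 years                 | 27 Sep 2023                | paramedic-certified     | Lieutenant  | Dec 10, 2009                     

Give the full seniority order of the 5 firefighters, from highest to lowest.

By rank: Halvorsen, Bianchi and Andersen (Lieutenant); then Haddad (Engineer); then Yilmaz (Firefighter).
Among Halvorsen, Bianchi and Andersen, by date of promotion to current rank (earlier first): Halvorsen and Bianchi (Dec 10, 2009) before Andersen (Aug 17, 2011).
Halvorsen and Bianchi are each paramedic-certified, so the next rule applies.
Among Halvorsen and Bianchi, by date of academy graduation (later first): Halvorsen (27 Sep 2023) before Bianchi (7 Apr 2020).
Full order: Halvorsen, Bianchi, Andersen, Haddad, Yilmaz.

Halvorsen, Bianchi, Andersen, Haddad, Yilmaz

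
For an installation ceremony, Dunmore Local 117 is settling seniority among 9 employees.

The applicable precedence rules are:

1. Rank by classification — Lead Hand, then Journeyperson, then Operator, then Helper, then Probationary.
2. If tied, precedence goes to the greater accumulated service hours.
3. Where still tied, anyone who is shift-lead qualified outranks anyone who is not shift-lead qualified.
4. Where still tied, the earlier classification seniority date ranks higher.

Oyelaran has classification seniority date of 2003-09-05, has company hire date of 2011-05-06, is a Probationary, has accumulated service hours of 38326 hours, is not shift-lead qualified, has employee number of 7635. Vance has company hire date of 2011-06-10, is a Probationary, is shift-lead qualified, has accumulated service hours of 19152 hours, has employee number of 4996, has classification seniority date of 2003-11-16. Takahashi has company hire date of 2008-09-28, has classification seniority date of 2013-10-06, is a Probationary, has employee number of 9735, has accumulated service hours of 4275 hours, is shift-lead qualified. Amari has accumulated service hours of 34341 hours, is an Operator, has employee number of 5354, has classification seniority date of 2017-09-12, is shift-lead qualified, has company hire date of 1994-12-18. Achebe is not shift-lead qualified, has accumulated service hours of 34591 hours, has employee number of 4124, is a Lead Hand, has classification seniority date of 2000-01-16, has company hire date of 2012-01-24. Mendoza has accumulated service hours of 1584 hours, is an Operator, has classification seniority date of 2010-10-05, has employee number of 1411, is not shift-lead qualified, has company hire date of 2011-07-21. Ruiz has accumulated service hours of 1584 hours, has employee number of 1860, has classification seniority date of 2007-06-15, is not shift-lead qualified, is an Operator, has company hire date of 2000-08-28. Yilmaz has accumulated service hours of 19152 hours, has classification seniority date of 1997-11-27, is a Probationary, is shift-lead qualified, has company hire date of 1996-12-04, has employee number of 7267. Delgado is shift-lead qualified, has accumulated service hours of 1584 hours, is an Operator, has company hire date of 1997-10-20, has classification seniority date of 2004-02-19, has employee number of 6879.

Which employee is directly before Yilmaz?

Oyelaran

By classification: Achebe (Lead Hand); then Amari, Delgado, Ruiz and Mendoza (Operator); then Oyelaran, Yilmaz, Vance and Takahashi (Probationary).
Among Amari, Delgado, Ruiz and Mendoza, by accumulated service hours (higher first): Amari (34341 hours) before Delgado, Ruiz and Mendoza (1584 hours).
Among Delgado, Ruiz and Mendoza, shift-lead qualified before not shift-lead qualified: Delgado (shift-lead qualified) before Ruiz and Mendoza (not shift-lead qualified).
Among Ruiz and Mendoza, by classification seniority date (earlier first): Ruiz (2007-06-15) before Mendoza (2010-10-05).
Among Oyelaran, Yilmaz, Vance and Takahashi, by accumulated service hours (higher first): Oyelaran (38326 hours) before Yilmaz and Vance (19152 hours) before Takahashi (4275 hours).
Yilmaz and Vance are each shift-lead qualified, so the next rule applies.
Among Yilmaz and Vance, by classification seniority date (earlier first): Yilmaz (1997-11-27) before Vance (2003-11-16).
Order: Achebe, Amari, Delgado, Ruiz, Mendoza, Oyelaran, Yilmaz, Vance, Takahashi.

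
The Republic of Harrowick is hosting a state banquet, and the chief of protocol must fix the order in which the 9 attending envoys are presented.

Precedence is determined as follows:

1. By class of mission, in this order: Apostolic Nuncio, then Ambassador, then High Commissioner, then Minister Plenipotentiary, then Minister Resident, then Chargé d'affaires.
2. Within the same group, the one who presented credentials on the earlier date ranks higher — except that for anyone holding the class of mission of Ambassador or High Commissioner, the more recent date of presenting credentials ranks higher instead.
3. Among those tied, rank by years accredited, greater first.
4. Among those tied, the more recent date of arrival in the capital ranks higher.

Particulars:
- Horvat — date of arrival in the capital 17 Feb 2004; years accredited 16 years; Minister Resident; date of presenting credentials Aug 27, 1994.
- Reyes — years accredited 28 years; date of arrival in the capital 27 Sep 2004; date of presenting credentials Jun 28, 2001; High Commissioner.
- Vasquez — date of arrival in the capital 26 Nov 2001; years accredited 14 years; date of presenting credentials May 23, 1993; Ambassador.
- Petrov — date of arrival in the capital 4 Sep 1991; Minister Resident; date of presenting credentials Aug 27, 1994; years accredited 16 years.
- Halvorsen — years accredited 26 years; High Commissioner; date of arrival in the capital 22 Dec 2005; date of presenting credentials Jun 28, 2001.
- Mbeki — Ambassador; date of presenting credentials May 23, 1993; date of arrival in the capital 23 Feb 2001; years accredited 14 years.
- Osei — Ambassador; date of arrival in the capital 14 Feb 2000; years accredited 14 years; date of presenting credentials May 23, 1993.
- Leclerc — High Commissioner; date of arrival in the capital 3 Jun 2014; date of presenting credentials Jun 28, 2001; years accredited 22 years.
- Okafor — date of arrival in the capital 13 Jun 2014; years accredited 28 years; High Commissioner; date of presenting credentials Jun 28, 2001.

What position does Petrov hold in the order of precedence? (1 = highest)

9

By class of mission: Vasquez, Mbeki and Osei (Ambassador); then Okafor, Reyes, Halvorsen and Leclerc (High Commissioner); then Horvat and Petrov (Minister Resident).
Vasquez, Mbeki and Osei all have date of presenting credentials May 23, 1993, so the next rule applies.
Vasquez, Mbeki and Osei all have years accredited 14 years, so the next rule applies.
Among Vasquez, Mbeki and Osei, by date of arrival in the capital (later first): Vasquez (26 Nov 2001) before Mbeki (23 Feb 2001) before Osei (14 Feb 2000).
Okafor, Reyes, Halvorsen and Leclerc all have date of presenting credentials Jun 28, 2001, so the next rule applies.
Among Okafor, Reyes, Halvorsen and Leclerc, by years accredited (higher first): Okafor and Reyes (28 years) before Halvorsen (26 years) before Leclerc (22 years).
Among Okafor and Reyes, by date of arrival in the capital (later first): Okafor (13 Jun 2014) before Reyes (27 Sep 2004).
Horvat and Petrov both have date of presenting credentials Aug 27, 1994, so the next rule applies.
Horvat and Petrov both have years accredited 16 years, so the next rule applies.
Among Horvat and Petrov, by date of arrival in the capital (later first): Horvat (17 Feb 2004) before Petrov (4 Sep 1991).
Order: Vasquez, Mbeki, Osei, Okafor, Reyes, Halvorsen, Leclerc, Horvat, Petrov. So position 9.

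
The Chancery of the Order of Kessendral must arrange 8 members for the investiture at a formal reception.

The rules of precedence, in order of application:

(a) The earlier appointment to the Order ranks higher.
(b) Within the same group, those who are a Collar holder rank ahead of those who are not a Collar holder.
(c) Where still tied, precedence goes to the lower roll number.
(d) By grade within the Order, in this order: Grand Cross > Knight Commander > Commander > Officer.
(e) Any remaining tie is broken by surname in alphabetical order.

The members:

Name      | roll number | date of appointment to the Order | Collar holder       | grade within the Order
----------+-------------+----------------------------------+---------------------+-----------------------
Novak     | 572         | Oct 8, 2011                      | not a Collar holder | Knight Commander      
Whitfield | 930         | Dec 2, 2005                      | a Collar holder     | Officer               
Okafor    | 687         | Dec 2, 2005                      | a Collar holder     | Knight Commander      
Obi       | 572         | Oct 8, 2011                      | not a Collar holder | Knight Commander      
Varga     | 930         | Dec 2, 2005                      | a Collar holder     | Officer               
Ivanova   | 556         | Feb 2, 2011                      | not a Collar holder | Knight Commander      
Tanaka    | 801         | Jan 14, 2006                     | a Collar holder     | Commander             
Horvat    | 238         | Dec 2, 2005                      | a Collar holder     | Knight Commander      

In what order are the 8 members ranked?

By date of appointment to the Order (earlier first): Horvat, Okafor, Varga and Whitfield (each Dec 2, 2005); then Tanaka (Jan 14, 2006); then Ivanova (Feb 2, 2011); then Novak and Obi (both Oct 8, 2011).
Horvat, Okafor, Varga and Whitfield are each a Collar holder, so the next rule applies.
Among Horvat, Okafor, Varga and Whitfield, by roll number (lower first): Horvat (238) before Okafor (687) before Varga and Whitfield (930).
Varga and Whitfield are each Officer, so the next rule applies.
Among Varga and Whitfield, alphabetically by surname: Varga before Whitfield.
Novak and Obi are each not a Collar holder, so the next rule applies.
Novak and Obi both have roll number 572, so the next rule applies.
Novak and Obi are each Knight Commander, so the next rule applies.
Among Novak and Obi, alphabetically by surname: Novak before Obi.
Full order: Horvat, Okafor, Varga, Whitfield, Tanaka, Ivanova, Novak, Obi.

Horvat, Okafor, Varga, Whitfield, Tanaka, Ivanova, Novak, Obi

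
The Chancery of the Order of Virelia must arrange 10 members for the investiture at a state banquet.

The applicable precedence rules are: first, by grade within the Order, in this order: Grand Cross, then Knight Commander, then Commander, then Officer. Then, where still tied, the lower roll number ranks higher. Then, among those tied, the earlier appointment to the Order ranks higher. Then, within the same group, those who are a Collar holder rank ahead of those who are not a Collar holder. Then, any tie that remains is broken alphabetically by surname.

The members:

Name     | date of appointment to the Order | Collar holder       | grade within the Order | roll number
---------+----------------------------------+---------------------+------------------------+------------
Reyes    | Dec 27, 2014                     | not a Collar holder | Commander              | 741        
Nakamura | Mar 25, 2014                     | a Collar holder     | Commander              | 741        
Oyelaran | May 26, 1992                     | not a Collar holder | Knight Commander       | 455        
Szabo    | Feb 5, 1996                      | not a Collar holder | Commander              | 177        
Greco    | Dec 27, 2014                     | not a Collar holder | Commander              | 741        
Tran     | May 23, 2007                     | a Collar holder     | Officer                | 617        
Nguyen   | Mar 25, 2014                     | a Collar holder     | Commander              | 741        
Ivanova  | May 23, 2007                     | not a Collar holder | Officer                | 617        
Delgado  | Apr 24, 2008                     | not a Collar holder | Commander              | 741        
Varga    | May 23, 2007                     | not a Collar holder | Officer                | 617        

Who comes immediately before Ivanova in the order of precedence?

Tran

By grade within the Order: Oyelaran (Knight Commander); then Szabo, Delgado, Nakamura, Nguyen, Greco and Reyes (Commander); then Tran, Ivanova and Varga (Officer).
Among Szabo, Delgado, Nakamura, Nguyen, Greco and Reyes, by roll number (lower first): Szabo (177) before Delgado, Nakamura, Nguyen, Greco and Reyes (741).
Among Delgado, Nakamura, Nguyen, Greco and Reyes, by date of appointment to the Order (earlier first): Delgado (Apr 24, 2008) before Nakamura and Nguyen (Mar 25, 2014) before Greco and Reyes (Dec 27, 2014).
Nakamura and Nguyen are each a Collar holder, so the next rule applies.
Among Nakamura and Nguyen, alphabetically by surname: Nakamura before Nguyen.
Greco and Reyes are each not a Collar holder, so the next rule applies.
Among Greco and Reyes, alphabetically by surname: Greco before Reyes.
Tran, Ivanova and Varga all have roll number 617, so the next rule applies.
Tran, Ivanova and Varga all have date of appointment to the Order May 23, 2007, so the next rule applies.
Among Tran, Ivanova and Varga, a Collar holder before not a Collar holder: Tran (a Collar holder) before Ivanova and Varga (not a Collar holder).
Among Ivanova and Varga, alphabetically by surname: Ivanova before Varga.
Order: Oyelaran, Szabo, Delgado, Nakamura, Nguyen, Greco, Reyes, Tran, Ivanova, Varga.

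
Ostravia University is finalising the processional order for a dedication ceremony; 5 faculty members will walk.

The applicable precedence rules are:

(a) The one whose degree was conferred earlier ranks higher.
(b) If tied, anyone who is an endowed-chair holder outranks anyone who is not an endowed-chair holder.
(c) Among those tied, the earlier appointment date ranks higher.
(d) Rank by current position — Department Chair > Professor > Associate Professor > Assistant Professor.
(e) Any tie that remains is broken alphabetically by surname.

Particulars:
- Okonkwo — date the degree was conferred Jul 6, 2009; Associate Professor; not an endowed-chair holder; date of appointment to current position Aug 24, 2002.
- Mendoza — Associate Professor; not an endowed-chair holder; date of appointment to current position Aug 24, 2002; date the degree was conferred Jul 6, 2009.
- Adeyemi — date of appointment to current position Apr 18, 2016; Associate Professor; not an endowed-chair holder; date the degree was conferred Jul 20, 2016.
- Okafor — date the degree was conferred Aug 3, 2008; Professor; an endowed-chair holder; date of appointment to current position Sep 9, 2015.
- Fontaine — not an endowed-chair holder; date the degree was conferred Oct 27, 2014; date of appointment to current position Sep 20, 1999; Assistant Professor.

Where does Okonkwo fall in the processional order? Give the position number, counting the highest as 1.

3

By date the degree was conferred (earlier first): Okafor (Aug 3, 2008); then Mendoza and Okonkwo (both Jul 6, 2009); then Fontaine (Oct 27, 2014); then Adeyemi (Jul 20, 2016).
Mendoza and Okonkwo are each not an endowed-chair holder, so the next rule applies.
Mendoza and Okonkwo both have date of appointment to current position Aug 24, 2002, so the next rule applies.
Mendoza and Okonkwo are each Associate Professor, so the next rule applies.
Among Mendoza and Okonkwo, alphabetically by surname: Mendoza before Okonkwo.
Order: Okafor, Mendoza, Okonkwo, Fontaine, Adeyemi. So position 3.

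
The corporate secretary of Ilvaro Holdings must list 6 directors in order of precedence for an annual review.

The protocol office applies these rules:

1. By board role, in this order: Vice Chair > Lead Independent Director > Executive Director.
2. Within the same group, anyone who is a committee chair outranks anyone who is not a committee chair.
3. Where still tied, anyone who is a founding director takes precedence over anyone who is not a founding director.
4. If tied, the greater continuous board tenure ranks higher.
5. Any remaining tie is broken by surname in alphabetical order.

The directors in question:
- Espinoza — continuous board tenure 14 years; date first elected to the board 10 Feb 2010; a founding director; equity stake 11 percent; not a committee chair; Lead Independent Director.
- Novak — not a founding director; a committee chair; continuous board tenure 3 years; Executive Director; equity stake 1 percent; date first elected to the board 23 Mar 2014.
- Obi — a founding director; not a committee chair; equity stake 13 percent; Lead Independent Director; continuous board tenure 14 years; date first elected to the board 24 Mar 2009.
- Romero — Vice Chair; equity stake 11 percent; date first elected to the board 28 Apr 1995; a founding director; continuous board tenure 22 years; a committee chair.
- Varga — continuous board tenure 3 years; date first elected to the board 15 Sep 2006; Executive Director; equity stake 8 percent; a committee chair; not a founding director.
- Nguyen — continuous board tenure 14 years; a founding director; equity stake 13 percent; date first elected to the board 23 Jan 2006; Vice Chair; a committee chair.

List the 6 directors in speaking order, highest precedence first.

By board role: Romero and Nguyen (Vice Chair); then Espinoza and Obi (Lead Independent Director); then Novak and Varga (Executive Director).
Romero and Nguyen are each a committee chair, so the next rule applies.
Romero and Nguyen are each a founding director, so the next rule applies.
Among Romero and Nguyen, by continuous board tenure (higher first): Romero (22 years) before Nguyen (14 years).
Espinoza and Obi are each not a committee chair, so the next rule applies.
Espinoza and Obi are each a founding director, so the next rule applies.
Espinoza and Obi both have continuous board tenure 14 years, so the next rule applies.
Among Espinoza and Obi, alphabetically by surname: Espinoza before Obi.
Novak and Varga are each a committee chair, so the next rule applies.
Novak and Varga are each not a founding director, so the next rule applies.
Novak and Varga both have continuous board tenure 3 years, so the next rule applies.
Among Novak and Varga, alphabetically by surname: Novak before Varga.
Full order: Romero, Nguyen, Espinoza, Obi, Novak, Varga.

Romero, Nguyen, Espinoza, Obi, Novak, Varga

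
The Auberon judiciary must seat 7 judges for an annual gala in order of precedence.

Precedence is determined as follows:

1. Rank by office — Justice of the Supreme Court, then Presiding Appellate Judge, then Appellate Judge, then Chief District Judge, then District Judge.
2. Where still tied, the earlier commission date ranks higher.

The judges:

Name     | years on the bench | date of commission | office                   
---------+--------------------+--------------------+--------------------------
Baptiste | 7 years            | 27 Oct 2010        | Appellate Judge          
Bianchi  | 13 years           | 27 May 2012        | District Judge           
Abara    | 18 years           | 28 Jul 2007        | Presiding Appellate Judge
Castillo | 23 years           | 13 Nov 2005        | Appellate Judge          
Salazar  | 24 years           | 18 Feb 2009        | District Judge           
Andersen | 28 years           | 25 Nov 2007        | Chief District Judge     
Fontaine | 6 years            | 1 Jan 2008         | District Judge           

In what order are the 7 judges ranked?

Abara, Castillo, Baptiste, Andersen, Fontaine, Salazar, Bianchi

By office: Abara (Presiding Appellate Judge); then Castillo and Baptiste (Appellate Judge); then Andersen (Chief District Judge); then Fontaine, Salazar and Bianchi (District Judge).
Among Castillo and Baptiste, by date of commission (earlier first): Castillo (13 Nov 2005) before Baptiste (27 Oct 2010).
Among Fontaine, Salazar and Bianchi, by date of commission (earlier first): Fontaine (1 Jan 2008) before Salazar (18 Feb 2009) before Bianchi (27 May 2012).
Full order: Abara, Castillo, Baptiste, Andersen, Fontaine, Salazar, Bianchi.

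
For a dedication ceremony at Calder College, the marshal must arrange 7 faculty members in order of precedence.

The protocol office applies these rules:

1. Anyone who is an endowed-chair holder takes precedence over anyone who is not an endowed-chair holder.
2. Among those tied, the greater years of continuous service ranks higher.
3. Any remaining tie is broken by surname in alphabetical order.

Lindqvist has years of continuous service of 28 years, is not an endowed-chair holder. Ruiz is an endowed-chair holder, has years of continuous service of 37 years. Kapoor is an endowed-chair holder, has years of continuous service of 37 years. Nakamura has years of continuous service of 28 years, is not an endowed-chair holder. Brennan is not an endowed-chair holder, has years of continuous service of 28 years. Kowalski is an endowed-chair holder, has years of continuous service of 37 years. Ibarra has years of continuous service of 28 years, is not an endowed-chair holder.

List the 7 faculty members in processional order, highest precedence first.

Kapoor, Kowalski, Ruiz, Brennan, Ibarra, Lindqvist, Nakamura

By the first rule: Kapoor, Kowalski and Ruiz (each an endowed-chair holder); then Brennan, Ibarra, Lindqvist and Nakamura (each not an endowed-chair holder).
Kapoor, Kowalski and Ruiz all have years of continuous service 37 years, so the next rule applies.
Among Kapoor, Kowalski and Ruiz, alphabetically by surname: Kapoor before Kowalski before Ruiz.
Brennan, Ibarra, Lindqvist and Nakamura all have years of continuous service 28 years, so the next rule applies.
Among Brennan, Ibarra, Lindqvist and Nakamura, alphabetically by surname: Brennan before Ibarra before Lindqvist before Nakamura.
Full order: Kapoor, Kowalski, Ruiz, Brennan, Ibarra, Lindqvist, Nakamura.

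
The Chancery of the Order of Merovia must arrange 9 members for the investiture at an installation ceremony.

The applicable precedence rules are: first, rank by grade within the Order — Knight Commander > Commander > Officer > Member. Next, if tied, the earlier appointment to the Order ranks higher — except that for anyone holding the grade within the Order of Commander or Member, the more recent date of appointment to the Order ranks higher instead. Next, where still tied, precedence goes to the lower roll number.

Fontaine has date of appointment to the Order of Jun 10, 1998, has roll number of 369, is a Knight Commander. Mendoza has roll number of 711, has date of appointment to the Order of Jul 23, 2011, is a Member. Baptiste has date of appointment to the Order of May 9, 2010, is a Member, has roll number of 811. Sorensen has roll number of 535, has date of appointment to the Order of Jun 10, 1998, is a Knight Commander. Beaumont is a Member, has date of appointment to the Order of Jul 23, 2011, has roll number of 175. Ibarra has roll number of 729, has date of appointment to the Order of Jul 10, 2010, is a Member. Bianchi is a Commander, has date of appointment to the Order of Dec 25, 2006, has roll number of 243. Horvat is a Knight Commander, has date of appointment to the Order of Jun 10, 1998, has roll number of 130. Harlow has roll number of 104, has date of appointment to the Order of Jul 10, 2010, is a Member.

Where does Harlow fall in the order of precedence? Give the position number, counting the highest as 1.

7

By grade within the Order: Horvat, Fontaine and Sorensen (Knight Commander); then Bianchi (Commander); then Beaumont, Mendoza, Harlow, Ibarra and Baptiste (Member).
Horvat, Fontaine and Sorensen all have date of appointment to the Order Jun 10, 1998, so the next rule applies.
Among Horvat, Fontaine and Sorensen, by roll number (lower first): Horvat (130) before Fontaine (369) before Sorensen (535).
Among Beaumont, Mendoza, Harlow, Ibarra and Baptiste, by date of appointment to the Order (later first) (reversed rule for this group): Beaumont and Mendoza (Jul 23, 2011) before Harlow and Ibarra (Jul 10, 2010) before Baptiste (May 9, 2010).
Among Beaumont and Mendoza, by roll number (lower first): Beaumont (175) before Mendoza (711).
Among Harlow and Ibarra, by roll number (lower first): Harlow (104) before Ibarra (729).
Order: Horvat, Fontaine, Sorensen, Bianchi, Beaumont, Mendoza, Harlow, Ibarra, Baptiste. So position 7.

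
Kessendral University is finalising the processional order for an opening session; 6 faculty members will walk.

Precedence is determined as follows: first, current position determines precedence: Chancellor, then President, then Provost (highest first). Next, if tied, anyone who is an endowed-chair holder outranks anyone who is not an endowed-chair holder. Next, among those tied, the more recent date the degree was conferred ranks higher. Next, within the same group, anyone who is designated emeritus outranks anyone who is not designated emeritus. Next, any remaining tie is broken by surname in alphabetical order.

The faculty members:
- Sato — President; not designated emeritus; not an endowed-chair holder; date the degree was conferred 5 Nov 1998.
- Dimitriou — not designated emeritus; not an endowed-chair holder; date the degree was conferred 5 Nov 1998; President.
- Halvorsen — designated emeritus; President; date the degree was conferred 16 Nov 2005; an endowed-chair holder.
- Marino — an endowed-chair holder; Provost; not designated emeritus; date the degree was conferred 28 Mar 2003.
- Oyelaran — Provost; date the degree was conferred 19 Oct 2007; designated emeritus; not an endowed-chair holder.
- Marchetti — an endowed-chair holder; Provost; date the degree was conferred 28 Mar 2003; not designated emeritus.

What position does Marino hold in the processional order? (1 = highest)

5

By current position: Halvorsen, Dimitriou and Sato (President); then Marchetti, Marino and Oyelaran (Provost).
Among Halvorsen, Dimitriou and Sato, an endowed-chair holder before not an endowed-chair holder: Halvorsen (an endowed-chair holder) before Dimitriou and Sato (not an endowed-chair holder).
Dimitriou and Sato both have date the degree was conferred 5 Nov 1998, so the next rule applies.
Dimitriou and Sato are each not designated emeritus, so the next rule applies.
Among Dimitriou and Sato, alphabetically by surname: Dimitriou before Sato.
Among Marchetti, Marino and Oyelaran, an endowed-chair holder before not an endowed-chair holder: Marchetti and Marino (an endowed-chair holder) before Oyelaran (not an endowed-chair holder).
Marchetti and Marino both have date the degree was conferred 28 Mar 2003, so the next rule applies.
Marchetti and Marino are each not designated emeritus, so the next rule applies.
Among Marchetti and Marino, alphabetically by surname: Marchetti before Marino.
Order: Halvorsen, Dimitriou, Sato, Marchetti, Marino, Oyelaran. So position 5.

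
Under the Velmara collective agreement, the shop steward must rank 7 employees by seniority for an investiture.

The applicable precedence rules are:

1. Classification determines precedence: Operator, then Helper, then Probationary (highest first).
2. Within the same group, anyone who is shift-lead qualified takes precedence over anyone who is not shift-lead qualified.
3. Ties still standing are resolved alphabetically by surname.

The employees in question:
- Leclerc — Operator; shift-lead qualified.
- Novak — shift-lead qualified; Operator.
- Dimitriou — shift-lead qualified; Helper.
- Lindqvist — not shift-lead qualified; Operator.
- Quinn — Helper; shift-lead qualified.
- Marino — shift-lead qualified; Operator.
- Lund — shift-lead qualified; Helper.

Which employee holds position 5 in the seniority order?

By classification: Leclerc, Marino, Novak and Lindqvist (Operator); then Dimitriou, Lund and Quinn (Helper).
Among Leclerc, Marino, Novak and Lindqvist, shift-lead qualified before not shift-lead qualified: Leclerc, Marino and Novak (shift-lead qualified) before Lindqvist (not shift-lead qualified).
Among Leclerc, Marino and Novak, alphabetically by surname: Leclerc before Marino before Novak.
Dimitriou, Lund and Quinn are each shift-lead qualified, so the next rule applies.
Among Dimitriou, Lund and Quinn, alphabetically by surname: Dimitriou before Lund before Quinn.
Order: Leclerc, Marino, Novak, Lindqvist, Dimitriou, Lund, Quinn.

Dimitriou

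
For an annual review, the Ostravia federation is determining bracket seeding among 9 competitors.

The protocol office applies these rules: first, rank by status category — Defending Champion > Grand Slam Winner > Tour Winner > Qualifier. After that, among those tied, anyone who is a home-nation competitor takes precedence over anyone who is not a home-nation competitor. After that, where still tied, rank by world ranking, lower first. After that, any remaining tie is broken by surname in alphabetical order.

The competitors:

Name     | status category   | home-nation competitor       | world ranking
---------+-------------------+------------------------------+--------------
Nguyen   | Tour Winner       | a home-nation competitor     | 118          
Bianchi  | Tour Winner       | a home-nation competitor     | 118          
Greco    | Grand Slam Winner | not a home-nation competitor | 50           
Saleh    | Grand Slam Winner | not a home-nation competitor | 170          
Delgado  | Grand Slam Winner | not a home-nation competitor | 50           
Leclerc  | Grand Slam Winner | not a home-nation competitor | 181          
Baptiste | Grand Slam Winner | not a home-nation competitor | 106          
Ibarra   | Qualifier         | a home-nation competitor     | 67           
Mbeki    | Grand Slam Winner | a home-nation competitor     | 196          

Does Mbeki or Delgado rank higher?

Mbeki

By status category: Mbeki, Delgado, Greco, Baptiste, Saleh and Leclerc (Grand Slam Winner); then Bianchi and Nguyen (Tour Winner); then Ibarra (Qualifier).
Among Mbeki, Delgado, Greco, Baptiste, Saleh and Leclerc, a home-nation competitor before not a home-nation competitor: Mbeki (a home-nation competitor) before Delgado, Greco, Baptiste, Saleh and Leclerc (not a home-nation competitor).
Among Delgado, Greco, Baptiste, Saleh and Leclerc, by world ranking (lower first): Delgado and Greco (50) before Baptiste (106) before Saleh (170) before Leclerc (181).
Among Delgado and Greco, alphabetically by surname: Delgado before Greco.
Bianchi and Nguyen are each a home-nation competitor, so the next rule applies.
Bianchi and Nguyen both have world ranking 118, so the next rule applies.
Among Bianchi and Nguyen, alphabetically by surname: Bianchi before Nguyen.
So Mbeki takes precedence.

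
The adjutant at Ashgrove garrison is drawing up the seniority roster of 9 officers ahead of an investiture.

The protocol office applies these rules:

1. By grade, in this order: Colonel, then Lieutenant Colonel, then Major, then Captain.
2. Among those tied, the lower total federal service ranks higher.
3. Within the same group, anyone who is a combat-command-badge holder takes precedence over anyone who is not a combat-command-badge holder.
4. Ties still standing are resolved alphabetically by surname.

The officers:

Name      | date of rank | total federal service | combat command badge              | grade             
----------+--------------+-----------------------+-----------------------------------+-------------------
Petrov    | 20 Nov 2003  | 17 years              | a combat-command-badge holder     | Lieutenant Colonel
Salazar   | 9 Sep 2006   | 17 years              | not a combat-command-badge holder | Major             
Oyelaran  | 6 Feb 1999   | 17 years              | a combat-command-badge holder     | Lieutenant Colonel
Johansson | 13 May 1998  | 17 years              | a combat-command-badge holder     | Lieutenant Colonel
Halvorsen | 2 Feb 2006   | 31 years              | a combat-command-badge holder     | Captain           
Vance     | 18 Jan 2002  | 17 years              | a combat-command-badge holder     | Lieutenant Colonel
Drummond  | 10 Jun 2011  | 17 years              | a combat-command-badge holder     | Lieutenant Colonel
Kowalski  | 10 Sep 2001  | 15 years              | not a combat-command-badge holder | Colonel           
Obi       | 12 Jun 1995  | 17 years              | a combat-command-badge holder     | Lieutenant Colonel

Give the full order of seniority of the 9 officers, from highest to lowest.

Kowalski, Drummond, Johansson, Obi, Oyelaran, Petrov, Vance, Salazar, Halvorsen

By grade: Kowalski (Colonel); then Drummond, Johansson, Obi, Oyelaran, Petrov and Vance (Lieutenant Colonel); then Salazar (Major); then Halvorsen (Captain).
Drummond, Johansson, Obi, Oyelaran, Petrov and Vance all have total federal service 17 years, so the next rule applies.
Drummond, Johansson, Obi, Oyelaran, Petrov and Vance are each a combat-command-badge holder, so the next rule applies.
Among Drummond, Johansson, Obi, Oyelaran, Petrov and Vance, alphabetically by surname: Drummond before Johansson before Obi before Oyelaran before Petrov before Vance.
Full order: Kowalski, Drummond, Johansson, Obi, Oyelaran, Petrov, Vance, Salazar, Halvorsen.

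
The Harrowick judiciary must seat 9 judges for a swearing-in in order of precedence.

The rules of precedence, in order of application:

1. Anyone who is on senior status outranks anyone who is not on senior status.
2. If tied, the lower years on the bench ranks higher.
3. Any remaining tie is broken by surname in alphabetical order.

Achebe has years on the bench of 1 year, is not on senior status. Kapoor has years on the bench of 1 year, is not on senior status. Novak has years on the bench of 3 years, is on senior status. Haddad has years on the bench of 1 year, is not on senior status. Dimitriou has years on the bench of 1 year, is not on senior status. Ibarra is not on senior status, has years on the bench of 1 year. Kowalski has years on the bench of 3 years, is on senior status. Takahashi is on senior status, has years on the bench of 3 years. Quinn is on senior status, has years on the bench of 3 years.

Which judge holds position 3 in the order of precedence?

Quinn

By the first rule: Kowalski, Novak, Quinn and Takahashi (each on senior status); then Achebe, Dimitriou, Haddad, Ibarra and Kapoor (each not on senior status).
Kowalski, Novak, Quinn and Takahashi all have years on the bench 3 years, so the next rule applies.
Among Kowalski, Novak, Quinn and Takahashi, alphabetically by surname: Kowalski before Novak before Quinn before Takahashi.
Achebe, Dimitriou, Haddad, Ibarra and Kapoor all have years on the bench 1 year, so the next rule applies.
Among Achebe, Dimitriou, Haddad, Ibarra and Kapoor, alphabetically by surname: Achebe before Dimitriou before Haddad before Ibarra before Kapoor.
Order: Kowalski, Novak, Quinn, Takahashi, Achebe, Dimitriou, Haddad, Ibarra, Kapoor.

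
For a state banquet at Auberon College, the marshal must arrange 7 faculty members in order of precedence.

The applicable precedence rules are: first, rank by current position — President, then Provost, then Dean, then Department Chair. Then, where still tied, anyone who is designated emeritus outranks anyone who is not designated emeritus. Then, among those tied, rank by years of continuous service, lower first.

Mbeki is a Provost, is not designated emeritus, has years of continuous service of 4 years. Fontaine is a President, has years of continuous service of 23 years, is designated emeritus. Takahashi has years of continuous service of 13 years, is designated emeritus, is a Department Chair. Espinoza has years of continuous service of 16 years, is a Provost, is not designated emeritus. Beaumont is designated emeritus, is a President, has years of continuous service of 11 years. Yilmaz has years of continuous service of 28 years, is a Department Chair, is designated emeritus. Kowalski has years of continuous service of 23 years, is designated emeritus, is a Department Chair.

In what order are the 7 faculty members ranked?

By current position: Beaumont and Fontaine (President); then Mbeki and Espinoza (Provost); then Takahashi, Kowalski and Yilmaz (Department Chair).
Beaumont and Fontaine are each designated emeritus, so the next rule applies.
Among Beaumont and Fontaine, by years of continuous service (lower first): Beaumont (11 years) before Fontaine (23 years).
Mbeki and Espinoza are each not designated emeritus, so the next rule applies.
Among Mbeki and Espinoza, by years of continuous service (lower first): Mbeki (4 years) before Espinoza (16 years).
Takahashi, Kowalski and Yilmaz are each designated emeritus, so the next rule applies.
Among Takahashi, Kowalski and Yilmaz, by years of continuous service (lower first): Takahashi (13 years) before Kowalski (23 years) before Yilmaz (28 years).
Full order: Beaumont, Fontaine, Mbeki, Espinoza, Takahashi, Kowalski, Yilmaz.

Beaumont, Fontaine, Mbeki, Espinoza, Takahashi, Kowalski, Yilmaz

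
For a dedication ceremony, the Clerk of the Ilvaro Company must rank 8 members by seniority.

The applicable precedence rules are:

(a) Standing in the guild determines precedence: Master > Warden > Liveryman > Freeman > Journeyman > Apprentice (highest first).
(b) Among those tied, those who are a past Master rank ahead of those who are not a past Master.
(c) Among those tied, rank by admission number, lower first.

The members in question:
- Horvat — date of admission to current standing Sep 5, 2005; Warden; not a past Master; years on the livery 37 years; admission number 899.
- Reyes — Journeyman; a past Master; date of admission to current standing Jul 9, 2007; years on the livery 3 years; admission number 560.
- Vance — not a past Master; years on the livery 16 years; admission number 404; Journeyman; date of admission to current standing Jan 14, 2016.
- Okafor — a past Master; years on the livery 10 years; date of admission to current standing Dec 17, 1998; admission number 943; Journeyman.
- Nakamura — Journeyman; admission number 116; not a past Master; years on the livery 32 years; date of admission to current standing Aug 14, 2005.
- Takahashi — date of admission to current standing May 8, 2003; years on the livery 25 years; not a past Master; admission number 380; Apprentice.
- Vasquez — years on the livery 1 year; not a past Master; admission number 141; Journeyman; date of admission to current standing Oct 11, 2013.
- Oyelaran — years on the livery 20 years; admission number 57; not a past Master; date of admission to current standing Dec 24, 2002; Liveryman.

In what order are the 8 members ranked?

By standing in the guild: Horvat (Warden); then Oyelaran (Liveryman); then Reyes, Okafor, Nakamura, Vasquez and Vance (Journeyman); then Takahashi (Apprentice).
Among Reyes, Okafor, Nakamura, Vasquez and Vance, a past Master before not a past Master: Reyes and Okafor (a past Master) before Nakamura, Vasquez and Vance (not a past Master).
Among Reyes and Okafor, by admission number (lower first): Reyes (560) before Okafor (943).
Among Nakamura, Vasquez and Vance, by admission number (lower first): Nakamura (116) before Vasquez (141) before Vance (404).
Full order: Horvat, Oyelaran, Reyes, Okafor, Nakamura, Vasquez, Vance, Takahashi.

Horvat, Oyelaran, Reyes, Okafor, Nakamura, Vasquez, Vance, Takahashi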